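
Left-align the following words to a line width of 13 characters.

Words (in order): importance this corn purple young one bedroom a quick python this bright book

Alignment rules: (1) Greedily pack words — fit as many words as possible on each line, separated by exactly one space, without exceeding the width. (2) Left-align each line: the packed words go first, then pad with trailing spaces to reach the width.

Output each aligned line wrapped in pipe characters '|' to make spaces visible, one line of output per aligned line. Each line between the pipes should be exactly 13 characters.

Answer: |importance   |
|this corn    |
|purple young |
|one bedroom a|
|quick python |
|this bright  |
|book         |

Derivation:
Line 1: ['importance'] (min_width=10, slack=3)
Line 2: ['this', 'corn'] (min_width=9, slack=4)
Line 3: ['purple', 'young'] (min_width=12, slack=1)
Line 4: ['one', 'bedroom', 'a'] (min_width=13, slack=0)
Line 5: ['quick', 'python'] (min_width=12, slack=1)
Line 6: ['this', 'bright'] (min_width=11, slack=2)
Line 7: ['book'] (min_width=4, slack=9)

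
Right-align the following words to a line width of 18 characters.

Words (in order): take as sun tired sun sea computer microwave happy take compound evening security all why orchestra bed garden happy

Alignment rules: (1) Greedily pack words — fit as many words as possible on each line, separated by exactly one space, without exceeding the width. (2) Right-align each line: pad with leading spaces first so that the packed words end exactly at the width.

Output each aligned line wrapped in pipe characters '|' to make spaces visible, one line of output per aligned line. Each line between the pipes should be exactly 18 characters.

Line 1: ['take', 'as', 'sun', 'tired'] (min_width=17, slack=1)
Line 2: ['sun', 'sea', 'computer'] (min_width=16, slack=2)
Line 3: ['microwave', 'happy'] (min_width=15, slack=3)
Line 4: ['take', 'compound'] (min_width=13, slack=5)
Line 5: ['evening', 'security'] (min_width=16, slack=2)
Line 6: ['all', 'why', 'orchestra'] (min_width=17, slack=1)
Line 7: ['bed', 'garden', 'happy'] (min_width=16, slack=2)

Answer: | take as sun tired|
|  sun sea computer|
|   microwave happy|
|     take compound|
|  evening security|
| all why orchestra|
|  bed garden happy|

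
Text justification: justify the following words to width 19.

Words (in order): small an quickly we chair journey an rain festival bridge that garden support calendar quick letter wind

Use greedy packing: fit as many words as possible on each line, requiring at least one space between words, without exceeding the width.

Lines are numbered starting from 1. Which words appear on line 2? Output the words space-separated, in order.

Answer: chair journey an

Derivation:
Line 1: ['small', 'an', 'quickly', 'we'] (min_width=19, slack=0)
Line 2: ['chair', 'journey', 'an'] (min_width=16, slack=3)
Line 3: ['rain', 'festival'] (min_width=13, slack=6)
Line 4: ['bridge', 'that', 'garden'] (min_width=18, slack=1)
Line 5: ['support', 'calendar'] (min_width=16, slack=3)
Line 6: ['quick', 'letter', 'wind'] (min_width=17, slack=2)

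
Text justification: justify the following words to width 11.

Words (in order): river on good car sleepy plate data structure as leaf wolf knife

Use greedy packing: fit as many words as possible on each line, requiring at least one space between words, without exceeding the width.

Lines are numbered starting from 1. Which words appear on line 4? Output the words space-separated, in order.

Answer: plate data

Derivation:
Line 1: ['river', 'on'] (min_width=8, slack=3)
Line 2: ['good', 'car'] (min_width=8, slack=3)
Line 3: ['sleepy'] (min_width=6, slack=5)
Line 4: ['plate', 'data'] (min_width=10, slack=1)
Line 5: ['structure'] (min_width=9, slack=2)
Line 6: ['as', 'leaf'] (min_width=7, slack=4)
Line 7: ['wolf', 'knife'] (min_width=10, slack=1)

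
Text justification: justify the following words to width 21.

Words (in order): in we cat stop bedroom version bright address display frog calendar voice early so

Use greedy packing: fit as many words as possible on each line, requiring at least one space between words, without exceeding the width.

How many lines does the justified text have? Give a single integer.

Line 1: ['in', 'we', 'cat', 'stop'] (min_width=14, slack=7)
Line 2: ['bedroom', 'version'] (min_width=15, slack=6)
Line 3: ['bright', 'address'] (min_width=14, slack=7)
Line 4: ['display', 'frog', 'calendar'] (min_width=21, slack=0)
Line 5: ['voice', 'early', 'so'] (min_width=14, slack=7)
Total lines: 5

Answer: 5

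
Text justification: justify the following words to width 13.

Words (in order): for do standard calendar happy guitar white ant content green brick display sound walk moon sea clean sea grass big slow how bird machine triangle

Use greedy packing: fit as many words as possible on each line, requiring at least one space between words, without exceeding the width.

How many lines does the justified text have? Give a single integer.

Answer: 14

Derivation:
Line 1: ['for', 'do'] (min_width=6, slack=7)
Line 2: ['standard'] (min_width=8, slack=5)
Line 3: ['calendar'] (min_width=8, slack=5)
Line 4: ['happy', 'guitar'] (min_width=12, slack=1)
Line 5: ['white', 'ant'] (min_width=9, slack=4)
Line 6: ['content', 'green'] (min_width=13, slack=0)
Line 7: ['brick', 'display'] (min_width=13, slack=0)
Line 8: ['sound', 'walk'] (min_width=10, slack=3)
Line 9: ['moon', 'sea'] (min_width=8, slack=5)
Line 10: ['clean', 'sea'] (min_width=9, slack=4)
Line 11: ['grass', 'big'] (min_width=9, slack=4)
Line 12: ['slow', 'how', 'bird'] (min_width=13, slack=0)
Line 13: ['machine'] (min_width=7, slack=6)
Line 14: ['triangle'] (min_width=8, slack=5)
Total lines: 14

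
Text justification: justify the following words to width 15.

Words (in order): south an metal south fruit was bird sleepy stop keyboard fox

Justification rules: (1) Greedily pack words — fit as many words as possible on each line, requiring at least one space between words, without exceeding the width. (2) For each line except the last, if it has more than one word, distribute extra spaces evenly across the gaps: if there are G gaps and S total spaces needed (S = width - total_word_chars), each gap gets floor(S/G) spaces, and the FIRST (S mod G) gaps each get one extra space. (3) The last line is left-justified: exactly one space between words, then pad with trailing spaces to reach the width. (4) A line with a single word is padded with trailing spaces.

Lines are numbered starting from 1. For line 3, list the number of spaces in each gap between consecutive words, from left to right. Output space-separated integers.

Line 1: ['south', 'an', 'metal'] (min_width=14, slack=1)
Line 2: ['south', 'fruit', 'was'] (min_width=15, slack=0)
Line 3: ['bird', 'sleepy'] (min_width=11, slack=4)
Line 4: ['stop', 'keyboard'] (min_width=13, slack=2)
Line 5: ['fox'] (min_width=3, slack=12)

Answer: 5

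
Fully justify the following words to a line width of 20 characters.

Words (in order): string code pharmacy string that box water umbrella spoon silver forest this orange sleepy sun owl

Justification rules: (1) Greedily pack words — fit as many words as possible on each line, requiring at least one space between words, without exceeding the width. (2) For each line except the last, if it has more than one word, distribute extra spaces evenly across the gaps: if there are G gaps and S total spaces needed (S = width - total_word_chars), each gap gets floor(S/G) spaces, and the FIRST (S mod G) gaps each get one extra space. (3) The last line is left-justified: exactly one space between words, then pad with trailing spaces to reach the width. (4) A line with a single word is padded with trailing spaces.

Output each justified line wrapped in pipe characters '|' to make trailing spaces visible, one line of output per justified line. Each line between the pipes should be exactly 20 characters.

Answer: |string code pharmacy|
|string    that   box|
|water umbrella spoon|
|silver  forest  this|
|orange   sleepy  sun|
|owl                 |

Derivation:
Line 1: ['string', 'code', 'pharmacy'] (min_width=20, slack=0)
Line 2: ['string', 'that', 'box'] (min_width=15, slack=5)
Line 3: ['water', 'umbrella', 'spoon'] (min_width=20, slack=0)
Line 4: ['silver', 'forest', 'this'] (min_width=18, slack=2)
Line 5: ['orange', 'sleepy', 'sun'] (min_width=17, slack=3)
Line 6: ['owl'] (min_width=3, slack=17)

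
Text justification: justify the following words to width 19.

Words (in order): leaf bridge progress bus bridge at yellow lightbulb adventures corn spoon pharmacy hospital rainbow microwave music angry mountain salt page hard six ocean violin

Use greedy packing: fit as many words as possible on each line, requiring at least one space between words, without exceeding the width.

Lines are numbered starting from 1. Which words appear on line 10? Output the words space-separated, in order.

Answer: violin

Derivation:
Line 1: ['leaf', 'bridge'] (min_width=11, slack=8)
Line 2: ['progress', 'bus', 'bridge'] (min_width=19, slack=0)
Line 3: ['at', 'yellow', 'lightbulb'] (min_width=19, slack=0)
Line 4: ['adventures', 'corn'] (min_width=15, slack=4)
Line 5: ['spoon', 'pharmacy'] (min_width=14, slack=5)
Line 6: ['hospital', 'rainbow'] (min_width=16, slack=3)
Line 7: ['microwave', 'music'] (min_width=15, slack=4)
Line 8: ['angry', 'mountain', 'salt'] (min_width=19, slack=0)
Line 9: ['page', 'hard', 'six', 'ocean'] (min_width=19, slack=0)
Line 10: ['violin'] (min_width=6, slack=13)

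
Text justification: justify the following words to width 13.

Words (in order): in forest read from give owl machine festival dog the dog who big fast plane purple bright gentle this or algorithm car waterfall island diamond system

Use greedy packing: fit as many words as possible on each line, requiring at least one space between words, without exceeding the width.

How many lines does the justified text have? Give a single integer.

Line 1: ['in', 'forest'] (min_width=9, slack=4)
Line 2: ['read', 'from'] (min_width=9, slack=4)
Line 3: ['give', 'owl'] (min_width=8, slack=5)
Line 4: ['machine'] (min_width=7, slack=6)
Line 5: ['festival', 'dog'] (min_width=12, slack=1)
Line 6: ['the', 'dog', 'who'] (min_width=11, slack=2)
Line 7: ['big', 'fast'] (min_width=8, slack=5)
Line 8: ['plane', 'purple'] (min_width=12, slack=1)
Line 9: ['bright', 'gentle'] (min_width=13, slack=0)
Line 10: ['this', 'or'] (min_width=7, slack=6)
Line 11: ['algorithm', 'car'] (min_width=13, slack=0)
Line 12: ['waterfall'] (min_width=9, slack=4)
Line 13: ['island'] (min_width=6, slack=7)
Line 14: ['diamond'] (min_width=7, slack=6)
Line 15: ['system'] (min_width=6, slack=7)
Total lines: 15

Answer: 15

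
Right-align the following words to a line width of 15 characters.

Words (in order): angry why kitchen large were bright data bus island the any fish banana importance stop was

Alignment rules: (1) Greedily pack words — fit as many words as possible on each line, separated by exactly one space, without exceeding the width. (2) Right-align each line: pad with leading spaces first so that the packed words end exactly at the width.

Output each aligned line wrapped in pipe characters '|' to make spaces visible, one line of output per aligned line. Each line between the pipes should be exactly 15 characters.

Line 1: ['angry', 'why'] (min_width=9, slack=6)
Line 2: ['kitchen', 'large'] (min_width=13, slack=2)
Line 3: ['were', 'bright'] (min_width=11, slack=4)
Line 4: ['data', 'bus', 'island'] (min_width=15, slack=0)
Line 5: ['the', 'any', 'fish'] (min_width=12, slack=3)
Line 6: ['banana'] (min_width=6, slack=9)
Line 7: ['importance', 'stop'] (min_width=15, slack=0)
Line 8: ['was'] (min_width=3, slack=12)

Answer: |      angry why|
|  kitchen large|
|    were bright|
|data bus island|
|   the any fish|
|         banana|
|importance stop|
|            was|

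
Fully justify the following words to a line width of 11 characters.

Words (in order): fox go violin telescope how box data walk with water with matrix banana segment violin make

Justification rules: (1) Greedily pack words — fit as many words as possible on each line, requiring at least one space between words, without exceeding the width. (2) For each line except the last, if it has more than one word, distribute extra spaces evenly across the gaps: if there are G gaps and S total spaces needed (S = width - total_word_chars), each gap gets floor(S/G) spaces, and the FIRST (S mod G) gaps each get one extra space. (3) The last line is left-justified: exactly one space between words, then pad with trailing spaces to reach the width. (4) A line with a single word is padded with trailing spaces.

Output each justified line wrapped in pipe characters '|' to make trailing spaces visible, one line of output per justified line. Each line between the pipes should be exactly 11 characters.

Answer: |fox      go|
|violin     |
|telescope  |
|how     box|
|data   walk|
|with  water|
|with matrix|
|banana     |
|segment    |
|violin make|

Derivation:
Line 1: ['fox', 'go'] (min_width=6, slack=5)
Line 2: ['violin'] (min_width=6, slack=5)
Line 3: ['telescope'] (min_width=9, slack=2)
Line 4: ['how', 'box'] (min_width=7, slack=4)
Line 5: ['data', 'walk'] (min_width=9, slack=2)
Line 6: ['with', 'water'] (min_width=10, slack=1)
Line 7: ['with', 'matrix'] (min_width=11, slack=0)
Line 8: ['banana'] (min_width=6, slack=5)
Line 9: ['segment'] (min_width=7, slack=4)
Line 10: ['violin', 'make'] (min_width=11, slack=0)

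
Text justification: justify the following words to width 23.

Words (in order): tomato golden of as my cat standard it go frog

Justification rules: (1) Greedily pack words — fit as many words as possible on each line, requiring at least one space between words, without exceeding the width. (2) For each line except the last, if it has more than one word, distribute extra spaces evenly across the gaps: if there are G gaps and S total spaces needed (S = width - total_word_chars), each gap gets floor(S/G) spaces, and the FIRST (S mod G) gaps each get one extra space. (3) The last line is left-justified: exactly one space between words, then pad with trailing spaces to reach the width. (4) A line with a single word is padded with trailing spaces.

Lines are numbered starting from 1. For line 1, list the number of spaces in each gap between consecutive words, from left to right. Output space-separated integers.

Answer: 2 1 1 1

Derivation:
Line 1: ['tomato', 'golden', 'of', 'as', 'my'] (min_width=22, slack=1)
Line 2: ['cat', 'standard', 'it', 'go', 'frog'] (min_width=23, slack=0)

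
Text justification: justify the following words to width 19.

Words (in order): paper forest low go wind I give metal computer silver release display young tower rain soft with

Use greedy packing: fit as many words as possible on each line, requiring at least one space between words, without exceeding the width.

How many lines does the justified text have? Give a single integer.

Line 1: ['paper', 'forest', 'low', 'go'] (min_width=19, slack=0)
Line 2: ['wind', 'I', 'give', 'metal'] (min_width=17, slack=2)
Line 3: ['computer', 'silver'] (min_width=15, slack=4)
Line 4: ['release', 'display'] (min_width=15, slack=4)
Line 5: ['young', 'tower', 'rain'] (min_width=16, slack=3)
Line 6: ['soft', 'with'] (min_width=9, slack=10)
Total lines: 6

Answer: 6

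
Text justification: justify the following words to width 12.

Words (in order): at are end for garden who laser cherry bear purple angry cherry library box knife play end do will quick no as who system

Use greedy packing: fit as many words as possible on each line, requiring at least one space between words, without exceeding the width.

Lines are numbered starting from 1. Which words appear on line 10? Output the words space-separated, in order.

Answer: quick no as

Derivation:
Line 1: ['at', 'are', 'end'] (min_width=10, slack=2)
Line 2: ['for', 'garden'] (min_width=10, slack=2)
Line 3: ['who', 'laser'] (min_width=9, slack=3)
Line 4: ['cherry', 'bear'] (min_width=11, slack=1)
Line 5: ['purple', 'angry'] (min_width=12, slack=0)
Line 6: ['cherry'] (min_width=6, slack=6)
Line 7: ['library', 'box'] (min_width=11, slack=1)
Line 8: ['knife', 'play'] (min_width=10, slack=2)
Line 9: ['end', 'do', 'will'] (min_width=11, slack=1)
Line 10: ['quick', 'no', 'as'] (min_width=11, slack=1)
Line 11: ['who', 'system'] (min_width=10, slack=2)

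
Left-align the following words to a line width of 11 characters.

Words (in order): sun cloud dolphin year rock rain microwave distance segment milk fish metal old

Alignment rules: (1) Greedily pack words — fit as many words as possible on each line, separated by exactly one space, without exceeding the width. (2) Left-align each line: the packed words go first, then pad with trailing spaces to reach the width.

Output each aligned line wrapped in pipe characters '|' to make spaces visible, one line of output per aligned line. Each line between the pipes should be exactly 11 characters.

Answer: |sun cloud  |
|dolphin    |
|year rock  |
|rain       |
|microwave  |
|distance   |
|segment    |
|milk fish  |
|metal old  |

Derivation:
Line 1: ['sun', 'cloud'] (min_width=9, slack=2)
Line 2: ['dolphin'] (min_width=7, slack=4)
Line 3: ['year', 'rock'] (min_width=9, slack=2)
Line 4: ['rain'] (min_width=4, slack=7)
Line 5: ['microwave'] (min_width=9, slack=2)
Line 6: ['distance'] (min_width=8, slack=3)
Line 7: ['segment'] (min_width=7, slack=4)
Line 8: ['milk', 'fish'] (min_width=9, slack=2)
Line 9: ['metal', 'old'] (min_width=9, slack=2)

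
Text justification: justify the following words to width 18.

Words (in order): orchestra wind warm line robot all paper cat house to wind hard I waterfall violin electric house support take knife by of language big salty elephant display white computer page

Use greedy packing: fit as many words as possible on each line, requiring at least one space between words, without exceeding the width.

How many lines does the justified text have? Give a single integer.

Line 1: ['orchestra', 'wind'] (min_width=14, slack=4)
Line 2: ['warm', 'line', 'robot'] (min_width=15, slack=3)
Line 3: ['all', 'paper', 'cat'] (min_width=13, slack=5)
Line 4: ['house', 'to', 'wind', 'hard'] (min_width=18, slack=0)
Line 5: ['I', 'waterfall', 'violin'] (min_width=18, slack=0)
Line 6: ['electric', 'house'] (min_width=14, slack=4)
Line 7: ['support', 'take', 'knife'] (min_width=18, slack=0)
Line 8: ['by', 'of', 'language', 'big'] (min_width=18, slack=0)
Line 9: ['salty', 'elephant'] (min_width=14, slack=4)
Line 10: ['display', 'white'] (min_width=13, slack=5)
Line 11: ['computer', 'page'] (min_width=13, slack=5)
Total lines: 11

Answer: 11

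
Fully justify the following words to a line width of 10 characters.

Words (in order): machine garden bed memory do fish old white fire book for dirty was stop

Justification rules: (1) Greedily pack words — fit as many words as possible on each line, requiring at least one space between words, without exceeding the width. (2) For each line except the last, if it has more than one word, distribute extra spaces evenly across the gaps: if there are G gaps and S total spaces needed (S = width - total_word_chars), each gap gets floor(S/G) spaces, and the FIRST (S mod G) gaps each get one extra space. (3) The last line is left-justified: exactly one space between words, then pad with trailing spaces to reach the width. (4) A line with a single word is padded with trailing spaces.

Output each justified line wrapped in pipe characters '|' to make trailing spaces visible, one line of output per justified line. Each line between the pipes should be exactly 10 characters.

Answer: |machine   |
|garden bed|
|memory  do|
|fish   old|
|white fire|
|book   for|
|dirty  was|
|stop      |

Derivation:
Line 1: ['machine'] (min_width=7, slack=3)
Line 2: ['garden', 'bed'] (min_width=10, slack=0)
Line 3: ['memory', 'do'] (min_width=9, slack=1)
Line 4: ['fish', 'old'] (min_width=8, slack=2)
Line 5: ['white', 'fire'] (min_width=10, slack=0)
Line 6: ['book', 'for'] (min_width=8, slack=2)
Line 7: ['dirty', 'was'] (min_width=9, slack=1)
Line 8: ['stop'] (min_width=4, slack=6)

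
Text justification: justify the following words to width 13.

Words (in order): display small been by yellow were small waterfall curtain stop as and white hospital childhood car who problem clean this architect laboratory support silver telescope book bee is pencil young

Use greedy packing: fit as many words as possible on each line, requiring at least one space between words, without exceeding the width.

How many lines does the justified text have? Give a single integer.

Answer: 18

Derivation:
Line 1: ['display', 'small'] (min_width=13, slack=0)
Line 2: ['been', 'by'] (min_width=7, slack=6)
Line 3: ['yellow', 'were'] (min_width=11, slack=2)
Line 4: ['small'] (min_width=5, slack=8)
Line 5: ['waterfall'] (min_width=9, slack=4)
Line 6: ['curtain', 'stop'] (min_width=12, slack=1)
Line 7: ['as', 'and', 'white'] (min_width=12, slack=1)
Line 8: ['hospital'] (min_width=8, slack=5)
Line 9: ['childhood', 'car'] (min_width=13, slack=0)
Line 10: ['who', 'problem'] (min_width=11, slack=2)
Line 11: ['clean', 'this'] (min_width=10, slack=3)
Line 12: ['architect'] (min_width=9, slack=4)
Line 13: ['laboratory'] (min_width=10, slack=3)
Line 14: ['support'] (min_width=7, slack=6)
Line 15: ['silver'] (min_width=6, slack=7)
Line 16: ['telescope'] (min_width=9, slack=4)
Line 17: ['book', 'bee', 'is'] (min_width=11, slack=2)
Line 18: ['pencil', 'young'] (min_width=12, slack=1)
Total lines: 18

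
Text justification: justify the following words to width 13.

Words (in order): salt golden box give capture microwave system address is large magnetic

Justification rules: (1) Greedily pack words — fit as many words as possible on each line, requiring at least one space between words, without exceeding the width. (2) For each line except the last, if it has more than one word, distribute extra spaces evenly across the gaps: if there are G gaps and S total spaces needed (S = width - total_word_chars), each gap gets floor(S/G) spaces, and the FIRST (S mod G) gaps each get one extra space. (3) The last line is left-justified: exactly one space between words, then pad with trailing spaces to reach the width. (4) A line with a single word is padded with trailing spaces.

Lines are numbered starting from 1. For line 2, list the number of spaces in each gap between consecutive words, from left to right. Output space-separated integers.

Answer: 6

Derivation:
Line 1: ['salt', 'golden'] (min_width=11, slack=2)
Line 2: ['box', 'give'] (min_width=8, slack=5)
Line 3: ['capture'] (min_width=7, slack=6)
Line 4: ['microwave'] (min_width=9, slack=4)
Line 5: ['system'] (min_width=6, slack=7)
Line 6: ['address', 'is'] (min_width=10, slack=3)
Line 7: ['large'] (min_width=5, slack=8)
Line 8: ['magnetic'] (min_width=8, slack=5)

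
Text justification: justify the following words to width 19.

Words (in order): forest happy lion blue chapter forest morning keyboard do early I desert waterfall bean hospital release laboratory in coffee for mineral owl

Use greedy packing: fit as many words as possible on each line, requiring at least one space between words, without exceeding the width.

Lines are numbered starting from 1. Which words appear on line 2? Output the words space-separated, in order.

Line 1: ['forest', 'happy', 'lion'] (min_width=17, slack=2)
Line 2: ['blue', 'chapter', 'forest'] (min_width=19, slack=0)
Line 3: ['morning', 'keyboard', 'do'] (min_width=19, slack=0)
Line 4: ['early', 'I', 'desert'] (min_width=14, slack=5)
Line 5: ['waterfall', 'bean'] (min_width=14, slack=5)
Line 6: ['hospital', 'release'] (min_width=16, slack=3)
Line 7: ['laboratory', 'in'] (min_width=13, slack=6)
Line 8: ['coffee', 'for', 'mineral'] (min_width=18, slack=1)
Line 9: ['owl'] (min_width=3, slack=16)

Answer: blue chapter forest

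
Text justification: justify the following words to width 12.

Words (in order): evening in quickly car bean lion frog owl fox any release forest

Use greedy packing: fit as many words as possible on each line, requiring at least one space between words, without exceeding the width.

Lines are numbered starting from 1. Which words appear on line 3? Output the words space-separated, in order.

Answer: bean lion

Derivation:
Line 1: ['evening', 'in'] (min_width=10, slack=2)
Line 2: ['quickly', 'car'] (min_width=11, slack=1)
Line 3: ['bean', 'lion'] (min_width=9, slack=3)
Line 4: ['frog', 'owl', 'fox'] (min_width=12, slack=0)
Line 5: ['any', 'release'] (min_width=11, slack=1)
Line 6: ['forest'] (min_width=6, slack=6)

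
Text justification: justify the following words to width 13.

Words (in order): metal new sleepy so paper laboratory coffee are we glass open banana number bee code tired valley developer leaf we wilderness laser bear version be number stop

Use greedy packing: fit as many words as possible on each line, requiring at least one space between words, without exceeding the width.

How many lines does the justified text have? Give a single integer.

Line 1: ['metal', 'new'] (min_width=9, slack=4)
Line 2: ['sleepy', 'so'] (min_width=9, slack=4)
Line 3: ['paper'] (min_width=5, slack=8)
Line 4: ['laboratory'] (min_width=10, slack=3)
Line 5: ['coffee', 'are', 'we'] (min_width=13, slack=0)
Line 6: ['glass', 'open'] (min_width=10, slack=3)
Line 7: ['banana', 'number'] (min_width=13, slack=0)
Line 8: ['bee', 'code'] (min_width=8, slack=5)
Line 9: ['tired', 'valley'] (min_width=12, slack=1)
Line 10: ['developer'] (min_width=9, slack=4)
Line 11: ['leaf', 'we'] (min_width=7, slack=6)
Line 12: ['wilderness'] (min_width=10, slack=3)
Line 13: ['laser', 'bear'] (min_width=10, slack=3)
Line 14: ['version', 'be'] (min_width=10, slack=3)
Line 15: ['number', 'stop'] (min_width=11, slack=2)
Total lines: 15

Answer: 15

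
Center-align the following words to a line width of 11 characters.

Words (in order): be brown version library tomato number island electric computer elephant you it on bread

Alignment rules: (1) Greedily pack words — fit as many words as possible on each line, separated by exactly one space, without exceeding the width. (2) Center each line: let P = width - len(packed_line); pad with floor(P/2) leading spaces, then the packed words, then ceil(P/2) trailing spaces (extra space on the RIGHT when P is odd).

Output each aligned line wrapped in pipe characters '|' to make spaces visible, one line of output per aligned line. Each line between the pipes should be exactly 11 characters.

Answer: | be brown  |
|  version  |
|  library  |
|  tomato   |
|  number   |
|  island   |
| electric  |
| computer  |
| elephant  |
| you it on |
|   bread   |

Derivation:
Line 1: ['be', 'brown'] (min_width=8, slack=3)
Line 2: ['version'] (min_width=7, slack=4)
Line 3: ['library'] (min_width=7, slack=4)
Line 4: ['tomato'] (min_width=6, slack=5)
Line 5: ['number'] (min_width=6, slack=5)
Line 6: ['island'] (min_width=6, slack=5)
Line 7: ['electric'] (min_width=8, slack=3)
Line 8: ['computer'] (min_width=8, slack=3)
Line 9: ['elephant'] (min_width=8, slack=3)
Line 10: ['you', 'it', 'on'] (min_width=9, slack=2)
Line 11: ['bread'] (min_width=5, slack=6)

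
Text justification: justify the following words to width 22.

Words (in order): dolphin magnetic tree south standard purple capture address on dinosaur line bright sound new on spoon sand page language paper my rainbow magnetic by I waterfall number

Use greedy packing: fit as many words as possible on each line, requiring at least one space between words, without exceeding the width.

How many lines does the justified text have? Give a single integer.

Answer: 9

Derivation:
Line 1: ['dolphin', 'magnetic', 'tree'] (min_width=21, slack=1)
Line 2: ['south', 'standard', 'purple'] (min_width=21, slack=1)
Line 3: ['capture', 'address', 'on'] (min_width=18, slack=4)
Line 4: ['dinosaur', 'line', 'bright'] (min_width=20, slack=2)
Line 5: ['sound', 'new', 'on', 'spoon'] (min_width=18, slack=4)
Line 6: ['sand', 'page', 'language'] (min_width=18, slack=4)
Line 7: ['paper', 'my', 'rainbow'] (min_width=16, slack=6)
Line 8: ['magnetic', 'by', 'I'] (min_width=13, slack=9)
Line 9: ['waterfall', 'number'] (min_width=16, slack=6)
Total lines: 9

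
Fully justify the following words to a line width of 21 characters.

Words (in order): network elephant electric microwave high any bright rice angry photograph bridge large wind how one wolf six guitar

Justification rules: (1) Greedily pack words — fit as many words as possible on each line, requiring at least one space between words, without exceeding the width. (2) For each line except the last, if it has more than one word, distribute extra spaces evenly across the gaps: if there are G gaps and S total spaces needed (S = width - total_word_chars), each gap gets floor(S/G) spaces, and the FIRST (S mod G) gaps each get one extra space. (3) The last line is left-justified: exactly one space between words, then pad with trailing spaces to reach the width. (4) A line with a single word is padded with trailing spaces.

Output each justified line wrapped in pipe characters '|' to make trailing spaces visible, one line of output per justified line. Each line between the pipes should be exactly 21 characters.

Answer: |network      elephant|
|electric    microwave|
|high  any bright rice|
|angry      photograph|
|bridge large wind how|
|one wolf six guitar  |

Derivation:
Line 1: ['network', 'elephant'] (min_width=16, slack=5)
Line 2: ['electric', 'microwave'] (min_width=18, slack=3)
Line 3: ['high', 'any', 'bright', 'rice'] (min_width=20, slack=1)
Line 4: ['angry', 'photograph'] (min_width=16, slack=5)
Line 5: ['bridge', 'large', 'wind', 'how'] (min_width=21, slack=0)
Line 6: ['one', 'wolf', 'six', 'guitar'] (min_width=19, slack=2)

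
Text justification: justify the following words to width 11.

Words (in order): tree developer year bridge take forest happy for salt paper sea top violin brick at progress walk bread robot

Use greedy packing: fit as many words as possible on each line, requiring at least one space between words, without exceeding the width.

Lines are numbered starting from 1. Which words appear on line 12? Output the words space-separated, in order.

Answer: robot

Derivation:
Line 1: ['tree'] (min_width=4, slack=7)
Line 2: ['developer'] (min_width=9, slack=2)
Line 3: ['year', 'bridge'] (min_width=11, slack=0)
Line 4: ['take', 'forest'] (min_width=11, slack=0)
Line 5: ['happy', 'for'] (min_width=9, slack=2)
Line 6: ['salt', 'paper'] (min_width=10, slack=1)
Line 7: ['sea', 'top'] (min_width=7, slack=4)
Line 8: ['violin'] (min_width=6, slack=5)
Line 9: ['brick', 'at'] (min_width=8, slack=3)
Line 10: ['progress'] (min_width=8, slack=3)
Line 11: ['walk', 'bread'] (min_width=10, slack=1)
Line 12: ['robot'] (min_width=5, slack=6)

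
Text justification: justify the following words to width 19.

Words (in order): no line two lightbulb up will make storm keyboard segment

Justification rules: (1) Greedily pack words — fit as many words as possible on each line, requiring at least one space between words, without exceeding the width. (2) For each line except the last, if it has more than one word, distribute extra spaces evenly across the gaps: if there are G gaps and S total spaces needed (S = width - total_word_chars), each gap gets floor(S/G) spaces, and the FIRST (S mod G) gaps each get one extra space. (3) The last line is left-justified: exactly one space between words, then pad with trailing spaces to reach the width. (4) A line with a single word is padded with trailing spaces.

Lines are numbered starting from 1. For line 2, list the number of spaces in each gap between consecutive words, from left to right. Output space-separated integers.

Line 1: ['no', 'line', 'two'] (min_width=11, slack=8)
Line 2: ['lightbulb', 'up', 'will'] (min_width=17, slack=2)
Line 3: ['make', 'storm', 'keyboard'] (min_width=19, slack=0)
Line 4: ['segment'] (min_width=7, slack=12)

Answer: 2 2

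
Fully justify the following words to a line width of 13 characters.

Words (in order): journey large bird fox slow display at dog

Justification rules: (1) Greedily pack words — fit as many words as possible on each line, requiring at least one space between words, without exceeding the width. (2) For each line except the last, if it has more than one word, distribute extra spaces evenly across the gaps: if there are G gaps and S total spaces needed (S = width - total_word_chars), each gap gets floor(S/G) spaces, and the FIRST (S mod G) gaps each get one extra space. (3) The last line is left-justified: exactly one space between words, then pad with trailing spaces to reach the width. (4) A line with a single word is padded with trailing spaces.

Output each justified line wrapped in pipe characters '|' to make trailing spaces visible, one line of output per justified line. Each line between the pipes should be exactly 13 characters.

Line 1: ['journey', 'large'] (min_width=13, slack=0)
Line 2: ['bird', 'fox', 'slow'] (min_width=13, slack=0)
Line 3: ['display', 'at'] (min_width=10, slack=3)
Line 4: ['dog'] (min_width=3, slack=10)

Answer: |journey large|
|bird fox slow|
|display    at|
|dog          |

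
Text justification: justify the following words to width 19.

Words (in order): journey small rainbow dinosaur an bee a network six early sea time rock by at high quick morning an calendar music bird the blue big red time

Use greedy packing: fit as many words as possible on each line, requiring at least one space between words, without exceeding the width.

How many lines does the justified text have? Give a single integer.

Line 1: ['journey', 'small'] (min_width=13, slack=6)
Line 2: ['rainbow', 'dinosaur', 'an'] (min_width=19, slack=0)
Line 3: ['bee', 'a', 'network', 'six'] (min_width=17, slack=2)
Line 4: ['early', 'sea', 'time', 'rock'] (min_width=19, slack=0)
Line 5: ['by', 'at', 'high', 'quick'] (min_width=16, slack=3)
Line 6: ['morning', 'an', 'calendar'] (min_width=19, slack=0)
Line 7: ['music', 'bird', 'the', 'blue'] (min_width=19, slack=0)
Line 8: ['big', 'red', 'time'] (min_width=12, slack=7)
Total lines: 8

Answer: 8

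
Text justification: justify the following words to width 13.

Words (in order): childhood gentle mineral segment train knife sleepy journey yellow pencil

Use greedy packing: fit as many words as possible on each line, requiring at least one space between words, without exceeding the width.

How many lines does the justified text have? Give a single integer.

Answer: 7

Derivation:
Line 1: ['childhood'] (min_width=9, slack=4)
Line 2: ['gentle'] (min_width=6, slack=7)
Line 3: ['mineral'] (min_width=7, slack=6)
Line 4: ['segment', 'train'] (min_width=13, slack=0)
Line 5: ['knife', 'sleepy'] (min_width=12, slack=1)
Line 6: ['journey'] (min_width=7, slack=6)
Line 7: ['yellow', 'pencil'] (min_width=13, slack=0)
Total lines: 7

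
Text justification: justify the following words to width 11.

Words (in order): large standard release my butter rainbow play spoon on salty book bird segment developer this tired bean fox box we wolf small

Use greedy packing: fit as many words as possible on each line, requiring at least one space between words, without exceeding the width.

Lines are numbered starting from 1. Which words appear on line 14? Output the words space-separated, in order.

Answer: small

Derivation:
Line 1: ['large'] (min_width=5, slack=6)
Line 2: ['standard'] (min_width=8, slack=3)
Line 3: ['release', 'my'] (min_width=10, slack=1)
Line 4: ['butter'] (min_width=6, slack=5)
Line 5: ['rainbow'] (min_width=7, slack=4)
Line 6: ['play', 'spoon'] (min_width=10, slack=1)
Line 7: ['on', 'salty'] (min_width=8, slack=3)
Line 8: ['book', 'bird'] (min_width=9, slack=2)
Line 9: ['segment'] (min_width=7, slack=4)
Line 10: ['developer'] (min_width=9, slack=2)
Line 11: ['this', 'tired'] (min_width=10, slack=1)
Line 12: ['bean', 'fox'] (min_width=8, slack=3)
Line 13: ['box', 'we', 'wolf'] (min_width=11, slack=0)
Line 14: ['small'] (min_width=5, slack=6)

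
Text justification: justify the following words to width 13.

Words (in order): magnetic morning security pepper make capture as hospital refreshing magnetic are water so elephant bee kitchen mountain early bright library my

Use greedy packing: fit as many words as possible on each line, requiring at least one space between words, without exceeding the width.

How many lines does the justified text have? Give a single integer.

Answer: 14

Derivation:
Line 1: ['magnetic'] (min_width=8, slack=5)
Line 2: ['morning'] (min_width=7, slack=6)
Line 3: ['security'] (min_width=8, slack=5)
Line 4: ['pepper', 'make'] (min_width=11, slack=2)
Line 5: ['capture', 'as'] (min_width=10, slack=3)
Line 6: ['hospital'] (min_width=8, slack=5)
Line 7: ['refreshing'] (min_width=10, slack=3)
Line 8: ['magnetic', 'are'] (min_width=12, slack=1)
Line 9: ['water', 'so'] (min_width=8, slack=5)
Line 10: ['elephant', 'bee'] (min_width=12, slack=1)
Line 11: ['kitchen'] (min_width=7, slack=6)
Line 12: ['mountain'] (min_width=8, slack=5)
Line 13: ['early', 'bright'] (min_width=12, slack=1)
Line 14: ['library', 'my'] (min_width=10, slack=3)
Total lines: 14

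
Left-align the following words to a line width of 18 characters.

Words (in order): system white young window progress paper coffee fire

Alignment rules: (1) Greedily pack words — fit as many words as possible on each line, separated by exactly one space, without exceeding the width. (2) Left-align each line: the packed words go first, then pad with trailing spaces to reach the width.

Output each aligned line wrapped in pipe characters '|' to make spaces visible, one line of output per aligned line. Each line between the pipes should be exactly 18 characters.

Line 1: ['system', 'white', 'young'] (min_width=18, slack=0)
Line 2: ['window', 'progress'] (min_width=15, slack=3)
Line 3: ['paper', 'coffee', 'fire'] (min_width=17, slack=1)

Answer: |system white young|
|window progress   |
|paper coffee fire |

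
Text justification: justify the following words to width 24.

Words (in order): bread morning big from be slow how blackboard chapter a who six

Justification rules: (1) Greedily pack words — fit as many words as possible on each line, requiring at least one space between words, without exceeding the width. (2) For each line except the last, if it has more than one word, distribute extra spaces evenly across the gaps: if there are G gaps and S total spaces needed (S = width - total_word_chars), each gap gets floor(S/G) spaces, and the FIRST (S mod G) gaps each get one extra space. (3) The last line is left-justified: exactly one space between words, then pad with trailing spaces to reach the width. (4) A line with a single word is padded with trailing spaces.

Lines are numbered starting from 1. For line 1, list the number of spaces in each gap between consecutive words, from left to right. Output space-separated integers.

Line 1: ['bread', 'morning', 'big', 'from'] (min_width=22, slack=2)
Line 2: ['be', 'slow', 'how', 'blackboard'] (min_width=22, slack=2)
Line 3: ['chapter', 'a', 'who', 'six'] (min_width=17, slack=7)

Answer: 2 2 1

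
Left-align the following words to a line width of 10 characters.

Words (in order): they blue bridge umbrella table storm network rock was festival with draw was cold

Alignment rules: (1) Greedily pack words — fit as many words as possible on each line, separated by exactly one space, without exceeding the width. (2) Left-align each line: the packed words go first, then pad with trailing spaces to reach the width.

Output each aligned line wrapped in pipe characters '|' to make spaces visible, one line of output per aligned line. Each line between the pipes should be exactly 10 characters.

Answer: |they blue |
|bridge    |
|umbrella  |
|table     |
|storm     |
|network   |
|rock was  |
|festival  |
|with draw |
|was cold  |

Derivation:
Line 1: ['they', 'blue'] (min_width=9, slack=1)
Line 2: ['bridge'] (min_width=6, slack=4)
Line 3: ['umbrella'] (min_width=8, slack=2)
Line 4: ['table'] (min_width=5, slack=5)
Line 5: ['storm'] (min_width=5, slack=5)
Line 6: ['network'] (min_width=7, slack=3)
Line 7: ['rock', 'was'] (min_width=8, slack=2)
Line 8: ['festival'] (min_width=8, slack=2)
Line 9: ['with', 'draw'] (min_width=9, slack=1)
Line 10: ['was', 'cold'] (min_width=8, slack=2)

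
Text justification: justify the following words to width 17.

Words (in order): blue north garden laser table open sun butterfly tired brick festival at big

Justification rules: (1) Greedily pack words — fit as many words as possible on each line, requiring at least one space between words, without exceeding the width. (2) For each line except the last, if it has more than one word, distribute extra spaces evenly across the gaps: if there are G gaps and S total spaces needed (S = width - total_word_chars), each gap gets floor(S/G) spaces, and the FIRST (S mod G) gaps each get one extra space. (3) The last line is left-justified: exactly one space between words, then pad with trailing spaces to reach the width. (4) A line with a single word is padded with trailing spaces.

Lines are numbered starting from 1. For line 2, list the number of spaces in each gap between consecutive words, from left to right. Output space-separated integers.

Line 1: ['blue', 'north', 'garden'] (min_width=17, slack=0)
Line 2: ['laser', 'table', 'open'] (min_width=16, slack=1)
Line 3: ['sun', 'butterfly'] (min_width=13, slack=4)
Line 4: ['tired', 'brick'] (min_width=11, slack=6)
Line 5: ['festival', 'at', 'big'] (min_width=15, slack=2)

Answer: 2 1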